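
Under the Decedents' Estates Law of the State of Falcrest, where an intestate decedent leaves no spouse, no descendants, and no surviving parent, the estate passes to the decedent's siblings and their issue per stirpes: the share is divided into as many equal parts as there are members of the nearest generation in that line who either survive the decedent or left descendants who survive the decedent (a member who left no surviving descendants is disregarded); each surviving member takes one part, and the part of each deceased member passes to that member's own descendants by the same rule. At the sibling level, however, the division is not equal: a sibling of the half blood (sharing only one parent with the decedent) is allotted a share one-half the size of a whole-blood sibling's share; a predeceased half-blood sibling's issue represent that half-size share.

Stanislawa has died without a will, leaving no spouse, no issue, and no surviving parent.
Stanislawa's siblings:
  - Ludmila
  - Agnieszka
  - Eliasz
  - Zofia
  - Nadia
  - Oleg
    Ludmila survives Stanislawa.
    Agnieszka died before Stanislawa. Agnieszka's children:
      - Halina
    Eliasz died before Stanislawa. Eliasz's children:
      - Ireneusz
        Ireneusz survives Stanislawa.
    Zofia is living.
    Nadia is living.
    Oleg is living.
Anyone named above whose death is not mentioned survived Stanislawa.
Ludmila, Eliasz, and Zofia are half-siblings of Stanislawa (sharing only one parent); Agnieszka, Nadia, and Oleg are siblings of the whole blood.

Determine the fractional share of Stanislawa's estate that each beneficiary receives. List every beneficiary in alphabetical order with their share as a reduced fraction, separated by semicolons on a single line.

Halina 2/9; Ireneusz 1/9; Ludmila 1/9; Nadia 2/9; Oleg 2/9; Zofia 1/9

No spouse, descendants, or parent survives, so the estate passes to Stanislawa's siblings per stirpes.
Half-blood siblings count for one-half the weight of whole-blood siblings at the initial division.
Dividing 1 in proportion to weights (total weight 9/2): Ludmila (weight 1/2) → 1/9; Agnieszka (weight 1) → 2/9; Eliasz (weight 1/2) → 1/9; Zofia (weight 1/2) → 1/9; Nadia (weight 1) → 2/9; Oleg (weight 1) → 2/9.
Ludmila is living and takes 1/9.
Agnieszka predeceased; the 2/9 allotted to Agnieszka's branch passes to Agnieszka's issue by representation.
Halina is the sole taker at this level and receives the full 2/9.
Eliasz predeceased; the 1/9 allotted to Eliasz's branch passes to Eliasz's issue by representation.
Ireneusz is the sole taker at this level and receives the full 1/9.
Zofia is living and takes 1/9.
Nadia is living and takes 2/9.
Oleg is living and takes 2/9.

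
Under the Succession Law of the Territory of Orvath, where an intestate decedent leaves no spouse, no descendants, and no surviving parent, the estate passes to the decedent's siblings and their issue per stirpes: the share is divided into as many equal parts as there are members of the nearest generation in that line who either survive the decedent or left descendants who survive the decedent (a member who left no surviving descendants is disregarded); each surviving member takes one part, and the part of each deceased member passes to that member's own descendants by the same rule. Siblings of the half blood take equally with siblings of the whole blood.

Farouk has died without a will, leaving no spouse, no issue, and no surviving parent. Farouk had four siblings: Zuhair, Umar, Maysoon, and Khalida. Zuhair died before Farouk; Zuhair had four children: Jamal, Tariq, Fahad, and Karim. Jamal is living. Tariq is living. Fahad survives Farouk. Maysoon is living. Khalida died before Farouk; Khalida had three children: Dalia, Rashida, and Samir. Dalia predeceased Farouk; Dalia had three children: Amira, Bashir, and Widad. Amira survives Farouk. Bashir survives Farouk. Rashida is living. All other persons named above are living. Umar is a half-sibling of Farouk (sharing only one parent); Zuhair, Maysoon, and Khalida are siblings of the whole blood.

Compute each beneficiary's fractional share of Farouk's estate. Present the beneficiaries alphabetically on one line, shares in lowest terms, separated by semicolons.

No spouse, descendants, or parent survives, so the estate passes to Farouk's siblings per stirpes.
Half-blood and whole-blood siblings take equally under the stated rule.
The estate is divided into 4 equal shares of 1/4 among Zuhair, Umar, Maysoon, Khalida.
Zuhair predeceased; the 1/4 allotted to Zuhair's branch passes to Zuhair's issue by representation.
The 1/4 is divided into 4 equal shares of 1/16 among Jamal, Tariq, Fahad, Karim.
Jamal is living and takes 1/16.
Tariq is living and takes 1/16.
Fahad is living and takes 1/16.
Karim is living and takes 1/16.
Umar is living and takes 1/4.
Maysoon is living and takes 1/4.
Khalida predeceased; the 1/4 allotted to Khalida's branch passes to Khalida's issue by representation.
The 1/4 is divided into 3 equal shares of 1/12 among Dalia, Rashida, Samir.
Dalia predeceased; the 1/12 allotted to Dalia's branch passes to Dalia's issue by representation.
The 1/12 is divided into 3 equal shares of 1/36 among Amira, Bashir, Widad.
Amira is living and takes 1/36.
Bashir is living and takes 1/36.
Widad is living and takes 1/36.
Rashida is living and takes 1/12.
Samir is living and takes 1/12.

Amira 1/36; Bashir 1/36; Fahad 1/16; Jamal 1/16; Karim 1/16; Maysoon 1/4; Rashida 1/12; Samir 1/12; Tariq 1/16; Umar 1/4; Widad 1/36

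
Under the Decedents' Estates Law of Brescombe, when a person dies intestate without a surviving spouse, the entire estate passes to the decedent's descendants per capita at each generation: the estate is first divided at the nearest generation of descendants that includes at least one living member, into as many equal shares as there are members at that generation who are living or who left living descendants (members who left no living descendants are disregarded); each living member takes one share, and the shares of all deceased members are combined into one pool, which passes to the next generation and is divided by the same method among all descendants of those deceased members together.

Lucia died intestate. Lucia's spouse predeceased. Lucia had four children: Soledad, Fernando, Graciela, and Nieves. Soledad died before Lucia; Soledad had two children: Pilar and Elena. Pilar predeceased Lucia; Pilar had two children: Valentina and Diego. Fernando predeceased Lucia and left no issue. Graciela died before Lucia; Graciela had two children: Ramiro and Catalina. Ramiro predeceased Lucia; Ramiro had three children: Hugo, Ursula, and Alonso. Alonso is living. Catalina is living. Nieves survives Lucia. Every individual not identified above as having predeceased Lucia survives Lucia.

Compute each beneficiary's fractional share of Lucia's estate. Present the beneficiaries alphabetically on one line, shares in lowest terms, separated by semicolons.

Alonso 1/15; Catalina 1/6; Diego 1/15; Elena 1/6; Hugo 1/15; Nieves 1/3; Ursula 1/15; Valentina 1/15

There is no surviving spouse, so the entire estate passes to Lucia's descendants per capita at each generation.
At generation 1 (Soledad, Graciela, Nieves) there are 3 shares of (1)/3 = 1/3 each.
Living: Nieves — each takes 1/3.
Deceased: Soledad and Graciela. Their combined 2/3 is pooled and carried to generation 2.
At generation 2 (Pilar, Elena, Ramiro, Catalina) there are 4 shares of (2/3)/4 = 1/6 each.
Living: Elena and Catalina — each takes 1/6.
Deceased: Pilar and Ramiro. Their combined 1/3 is pooled and carried to generation 3.
At generation 3 (Valentina, Diego, Hugo, Ursula, Alonso) there are 5 shares of (1/3)/5 = 1/15 each.
Living: Valentina, Diego, Hugo, Ursula, and Alonso — each takes 1/15.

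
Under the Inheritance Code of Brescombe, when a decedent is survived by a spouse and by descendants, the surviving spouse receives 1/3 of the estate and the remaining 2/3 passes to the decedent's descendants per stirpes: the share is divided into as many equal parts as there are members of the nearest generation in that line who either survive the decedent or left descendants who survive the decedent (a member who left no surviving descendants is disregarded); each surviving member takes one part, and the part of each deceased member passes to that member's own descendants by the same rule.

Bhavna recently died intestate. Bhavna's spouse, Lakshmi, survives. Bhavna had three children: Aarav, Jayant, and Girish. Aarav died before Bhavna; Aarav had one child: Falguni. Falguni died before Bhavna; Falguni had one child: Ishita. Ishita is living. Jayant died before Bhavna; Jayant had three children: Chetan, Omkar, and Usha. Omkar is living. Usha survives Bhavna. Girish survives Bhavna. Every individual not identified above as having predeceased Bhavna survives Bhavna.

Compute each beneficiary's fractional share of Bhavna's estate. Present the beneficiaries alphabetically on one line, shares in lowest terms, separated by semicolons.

Chetan 2/27; Girish 2/9; Ishita 2/9; Lakshmi 1/3; Omkar 2/27; Usha 2/27

Lakshmi, as surviving spouse, takes 1/3.
The remaining 2/3 passes to Bhavna's descendants per stirpes.
The 2/3 is divided into 3 equal shares of 2/9 among Aarav, Jayant, Girish.
Aarav predeceased; the 2/9 allotted to Aarav's branch passes to Aarav's issue by representation.
Falguni's line is the sole branch at this level, so the full 2/9 passes to Falguni's issue by representation.
Ishita is the sole taker at this level and receives the full 2/9.
Jayant predeceased; the 2/9 allotted to Jayant's branch passes to Jayant's issue by representation.
The 2/9 is divided into 3 equal shares of 2/27 among Chetan, Omkar, Usha.
Chetan is living and takes 2/27.
Omkar is living and takes 2/27.
Usha is living and takes 2/27.
Girish is living and takes 2/9.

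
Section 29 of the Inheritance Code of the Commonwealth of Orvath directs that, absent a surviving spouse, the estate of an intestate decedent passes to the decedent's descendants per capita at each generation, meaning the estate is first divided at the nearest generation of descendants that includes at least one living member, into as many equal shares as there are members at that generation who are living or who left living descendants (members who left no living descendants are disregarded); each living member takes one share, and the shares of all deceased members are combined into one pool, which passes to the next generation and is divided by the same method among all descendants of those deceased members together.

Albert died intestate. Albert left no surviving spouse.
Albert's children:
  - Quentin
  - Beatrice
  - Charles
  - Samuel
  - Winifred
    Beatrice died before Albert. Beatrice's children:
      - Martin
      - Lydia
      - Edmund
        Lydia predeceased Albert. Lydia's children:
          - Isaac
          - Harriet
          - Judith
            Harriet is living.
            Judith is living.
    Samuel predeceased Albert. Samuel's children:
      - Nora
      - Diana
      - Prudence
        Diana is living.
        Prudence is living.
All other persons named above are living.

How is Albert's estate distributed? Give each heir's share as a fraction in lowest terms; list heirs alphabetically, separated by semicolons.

There is no surviving spouse, so the entire estate passes to Albert's descendants per capita at each generation.
At generation 1 (Quentin, Beatrice, Charles, Samuel, Winifred) there are 5 shares of (1)/5 = 1/5 each.
Living: Quentin, Charles, and Winifred — each takes 1/5.
Deceased: Beatrice and Samuel. Their combined 2/5 is pooled and carried to generation 2.
At generation 2 (Martin, Lydia, Edmund, Nora, Diana, Prudence) there are 6 shares of (2/5)/6 = 1/15 each.
Living: Martin, Edmund, Nora, Diana, and Prudence — each takes 1/15.
Deceased: Lydia. That 1/15 share is carried to generation 3.
At generation 3 (Isaac, Harriet, Judith) there are 3 shares of (1/15)/3 = 1/45 each.
Living: Isaac, Harriet, and Judith — each takes 1/45.

Charles 1/5; Diana 1/15; Edmund 1/15; Harriet 1/45; Isaac 1/45; Judith 1/45; Martin 1/15; Nora 1/15; Prudence 1/15; Quentin 1/5; Winifred 1/5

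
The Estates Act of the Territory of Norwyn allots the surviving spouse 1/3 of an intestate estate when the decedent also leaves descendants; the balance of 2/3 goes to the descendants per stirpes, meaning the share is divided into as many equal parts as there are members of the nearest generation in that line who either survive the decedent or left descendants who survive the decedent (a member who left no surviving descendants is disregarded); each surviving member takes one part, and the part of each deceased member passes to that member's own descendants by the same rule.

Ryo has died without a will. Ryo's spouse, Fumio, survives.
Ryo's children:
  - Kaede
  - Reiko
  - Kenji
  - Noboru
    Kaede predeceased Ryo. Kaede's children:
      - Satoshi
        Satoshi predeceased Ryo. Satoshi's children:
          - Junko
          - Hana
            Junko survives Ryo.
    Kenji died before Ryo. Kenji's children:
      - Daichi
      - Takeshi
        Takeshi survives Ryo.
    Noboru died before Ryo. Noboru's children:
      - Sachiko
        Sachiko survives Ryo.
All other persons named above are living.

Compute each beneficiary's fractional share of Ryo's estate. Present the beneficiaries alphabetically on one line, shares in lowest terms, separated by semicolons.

Daichi 1/12; Fumio 1/3; Hana 1/12; Junko 1/12; Reiko 1/6; Sachiko 1/6; Takeshi 1/12

Fumio, as surviving spouse, takes 1/3.
The remaining 2/3 passes to Ryo's descendants per stirpes.
The 2/3 is divided into 4 equal shares of 1/6 among Kaede, Reiko, Kenji, Noboru.
Kaede predeceased; the 1/6 allotted to Kaede's branch passes to Kaede's issue by representation.
Satoshi's line is the sole branch at this level, so the full 1/6 passes to Satoshi's issue by representation.
The 1/6 is divided into 2 equal shares of 1/12 among Junko, Hana.
Junko is living and takes 1/12.
Hana is living and takes 1/12.
Reiko is living and takes 1/6.
Kenji predeceased; the 1/6 allotted to Kenji's branch passes to Kenji's issue by representation.
The 1/6 is divided into 2 equal shares of 1/12 among Daichi, Takeshi.
Daichi is living and takes 1/12.
Takeshi is living and takes 1/12.
Noboru predeceased; the 1/6 allotted to Noboru's branch passes to Noboru's issue by representation.
Sachiko is the sole taker at this level and receives the full 1/6.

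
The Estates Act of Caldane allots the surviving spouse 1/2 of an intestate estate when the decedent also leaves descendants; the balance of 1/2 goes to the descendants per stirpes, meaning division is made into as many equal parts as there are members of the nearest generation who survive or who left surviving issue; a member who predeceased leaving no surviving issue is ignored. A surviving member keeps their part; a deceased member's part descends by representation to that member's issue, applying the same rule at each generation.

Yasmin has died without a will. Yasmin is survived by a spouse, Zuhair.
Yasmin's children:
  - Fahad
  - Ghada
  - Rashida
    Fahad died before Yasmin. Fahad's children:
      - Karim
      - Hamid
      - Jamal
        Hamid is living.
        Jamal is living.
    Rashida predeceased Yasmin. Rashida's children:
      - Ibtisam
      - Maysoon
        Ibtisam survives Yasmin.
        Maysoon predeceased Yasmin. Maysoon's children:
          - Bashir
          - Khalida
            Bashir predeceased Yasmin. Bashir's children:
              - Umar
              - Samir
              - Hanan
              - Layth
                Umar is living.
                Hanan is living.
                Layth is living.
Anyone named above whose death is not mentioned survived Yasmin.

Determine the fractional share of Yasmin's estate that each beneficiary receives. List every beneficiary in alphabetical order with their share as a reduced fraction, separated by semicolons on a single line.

Zuhair, as surviving spouse, takes 1/2.
The remaining 1/2 passes to Yasmin's descendants per stirpes.
The 1/2 is divided into 3 equal shares of 1/6 among Fahad, Ghada, Rashida.
Fahad predeceased; the 1/6 allotted to Fahad's branch passes to Fahad's issue by representation.
The 1/6 is divided into 3 equal shares of 1/18 among Karim, Hamid, Jamal.
Karim is living and takes 1/18.
Hamid is living and takes 1/18.
Jamal is living and takes 1/18.
Ghada is living and takes 1/6.
Rashida predeceased; the 1/6 allotted to Rashida's branch passes to Rashida's issue by representation.
The 1/6 is divided into 2 equal shares of 1/12 among Ibtisam, Maysoon.
Ibtisam is living and takes 1/12.
Maysoon predeceased; the 1/12 allotted to Maysoon's branch passes to Maysoon's issue by representation.
The 1/12 is divided into 2 equal shares of 1/24 among Bashir, Khalida.
Bashir predeceased; the 1/24 allotted to Bashir's branch passes to Bashir's issue by representation.
The 1/24 is divided into 4 equal shares of 1/96 among Umar, Samir, Hanan, Layth.
Umar is living and takes 1/96.
Samir is living and takes 1/96.
Hanan is living and takes 1/96.
Layth is living and takes 1/96.
Khalida is living and takes 1/24.

Ghada 1/6; Hamid 1/18; Hanan 1/96; Ibtisam 1/12; Jamal 1/18; Karim 1/18; Khalida 1/24; Layth 1/96; Samir 1/96; Umar 1/96; Zuhair 1/2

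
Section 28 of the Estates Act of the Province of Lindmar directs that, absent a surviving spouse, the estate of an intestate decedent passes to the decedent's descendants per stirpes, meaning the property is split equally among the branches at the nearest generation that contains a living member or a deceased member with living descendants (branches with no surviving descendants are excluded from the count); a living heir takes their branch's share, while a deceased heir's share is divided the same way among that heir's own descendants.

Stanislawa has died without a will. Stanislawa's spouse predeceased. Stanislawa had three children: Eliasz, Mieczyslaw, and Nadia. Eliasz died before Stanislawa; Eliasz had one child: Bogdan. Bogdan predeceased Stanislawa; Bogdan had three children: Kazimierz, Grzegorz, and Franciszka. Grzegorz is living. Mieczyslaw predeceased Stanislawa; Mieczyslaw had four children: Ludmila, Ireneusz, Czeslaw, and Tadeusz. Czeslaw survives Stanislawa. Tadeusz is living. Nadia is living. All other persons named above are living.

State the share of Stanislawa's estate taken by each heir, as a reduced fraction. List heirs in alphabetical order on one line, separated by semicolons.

There is no surviving spouse, so the entire estate passes to Stanislawa's descendants per stirpes.
The estate is divided into 3 equal shares of 1/3 among Eliasz, Mieczyslaw, Nadia.
Eliasz predeceased; the 1/3 allotted to Eliasz's branch passes to Eliasz's issue by representation.
Bogdan's line is the sole branch at this level, so the full 1/3 passes to Bogdan's issue by representation.
The 1/3 is divided into 3 equal shares of 1/9 among Kazimierz, Grzegorz, Franciszka.
Kazimierz is living and takes 1/9.
Grzegorz is living and takes 1/9.
Franciszka is living and takes 1/9.
Mieczyslaw predeceased; the 1/3 allotted to Mieczyslaw's branch passes to Mieczyslaw's issue by representation.
The 1/3 is divided into 4 equal shares of 1/12 among Ludmila, Ireneusz, Czeslaw, Tadeusz.
Ludmila is living and takes 1/12.
Ireneusz is living and takes 1/12.
Czeslaw is living and takes 1/12.
Tadeusz is living and takes 1/12.
Nadia is living and takes 1/3.

Czeslaw 1/12; Franciszka 1/9; Grzegorz 1/9; Ireneusz 1/12; Kazimierz 1/9; Ludmila 1/12; Nadia 1/3; Tadeusz 1/12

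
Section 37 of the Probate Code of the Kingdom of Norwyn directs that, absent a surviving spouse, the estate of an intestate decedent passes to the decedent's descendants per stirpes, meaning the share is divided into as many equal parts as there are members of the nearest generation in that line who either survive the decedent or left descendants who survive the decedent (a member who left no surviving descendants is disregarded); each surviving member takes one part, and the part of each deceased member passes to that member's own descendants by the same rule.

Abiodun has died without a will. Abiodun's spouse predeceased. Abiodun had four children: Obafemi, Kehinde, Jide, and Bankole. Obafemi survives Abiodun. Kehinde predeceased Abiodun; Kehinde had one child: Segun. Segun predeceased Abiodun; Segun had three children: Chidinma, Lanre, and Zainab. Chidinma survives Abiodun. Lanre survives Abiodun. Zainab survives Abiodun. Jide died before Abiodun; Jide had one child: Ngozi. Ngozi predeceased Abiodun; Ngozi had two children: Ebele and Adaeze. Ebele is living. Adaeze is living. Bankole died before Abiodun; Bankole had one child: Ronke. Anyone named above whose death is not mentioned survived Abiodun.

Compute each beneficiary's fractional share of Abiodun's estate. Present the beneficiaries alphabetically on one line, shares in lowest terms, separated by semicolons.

There is no surviving spouse, so the entire estate passes to Abiodun's descendants per stirpes.
The estate is divided into 4 equal shares of 1/4 among Obafemi, Kehinde, Jide, Bankole.
Obafemi is living and takes 1/4.
Kehinde predeceased; the 1/4 allotted to Kehinde's branch passes to Kehinde's issue by representation.
Segun's line is the sole branch at this level, so the full 1/4 passes to Segun's issue by representation.
The 1/4 is divided into 3 equal shares of 1/12 among Chidinma, Lanre, Zainab.
Chidinma is living and takes 1/12.
Lanre is living and takes 1/12.
Zainab is living and takes 1/12.
Jide predeceased; the 1/4 allotted to Jide's branch passes to Jide's issue by representation.
Ngozi's line is the sole branch at this level, so the full 1/4 passes to Ngozi's issue by representation.
The 1/4 is divided into 2 equal shares of 1/8 among Ebele, Adaeze.
Ebele is living and takes 1/8.
Adaeze is living and takes 1/8.
Bankole predeceased; the 1/4 allotted to Bankole's branch passes to Bankole's issue by representation.
Ronke is the sole taker at this level and receives the full 1/4.

Adaeze 1/8; Chidinma 1/12; Ebele 1/8; Lanre 1/12; Obafemi 1/4; Ronke 1/4; Zainab 1/12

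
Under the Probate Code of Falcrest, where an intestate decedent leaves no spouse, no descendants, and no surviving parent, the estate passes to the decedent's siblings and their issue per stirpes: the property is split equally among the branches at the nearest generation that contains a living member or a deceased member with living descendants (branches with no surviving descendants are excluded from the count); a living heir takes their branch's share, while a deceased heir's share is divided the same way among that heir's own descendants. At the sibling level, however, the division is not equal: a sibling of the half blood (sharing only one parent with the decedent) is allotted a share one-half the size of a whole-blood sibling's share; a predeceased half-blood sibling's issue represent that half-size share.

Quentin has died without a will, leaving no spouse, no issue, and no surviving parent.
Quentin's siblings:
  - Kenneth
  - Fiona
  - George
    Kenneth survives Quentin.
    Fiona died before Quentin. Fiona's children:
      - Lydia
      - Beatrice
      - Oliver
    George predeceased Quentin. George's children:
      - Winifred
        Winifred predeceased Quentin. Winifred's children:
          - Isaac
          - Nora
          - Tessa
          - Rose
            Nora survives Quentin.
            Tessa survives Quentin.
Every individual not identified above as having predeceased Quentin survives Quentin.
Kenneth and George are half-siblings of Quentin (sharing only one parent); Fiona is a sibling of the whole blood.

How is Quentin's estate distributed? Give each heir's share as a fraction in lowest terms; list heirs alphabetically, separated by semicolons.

Beatrice 1/6; Isaac 1/16; Kenneth 1/4; Lydia 1/6; Nora 1/16; Oliver 1/6; Rose 1/16; Tessa 1/16

No spouse, descendants, or parent survives, so the estate passes to Quentin's siblings per stirpes.
Half-blood siblings count for one-half the weight of whole-blood siblings at the initial division.
Dividing 1 in proportion to weights (total weight 2): Kenneth (weight 1/2) → 1/4; Fiona (weight 1) → 1/2; George (weight 1/2) → 1/4.
Kenneth is living and takes 1/4.
Fiona predeceased; the 1/2 allotted to Fiona's branch passes to Fiona's issue by representation.
The 1/2 is divided into 3 equal shares of 1/6 among Lydia, Beatrice, Oliver.
Lydia is living and takes 1/6.
Beatrice is living and takes 1/6.
Oliver is living and takes 1/6.
George predeceased; the 1/4 allotted to George's branch passes to George's issue by representation.
Winifred's line is the sole branch at this level, so the full 1/4 passes to Winifred's issue by representation.
The 1/4 is divided into 4 equal shares of 1/16 among Isaac, Nora, Tessa, Rose.
Isaac is living and takes 1/16.
Nora is living and takes 1/16.
Tessa is living and takes 1/16.
Rose is living and takes 1/16.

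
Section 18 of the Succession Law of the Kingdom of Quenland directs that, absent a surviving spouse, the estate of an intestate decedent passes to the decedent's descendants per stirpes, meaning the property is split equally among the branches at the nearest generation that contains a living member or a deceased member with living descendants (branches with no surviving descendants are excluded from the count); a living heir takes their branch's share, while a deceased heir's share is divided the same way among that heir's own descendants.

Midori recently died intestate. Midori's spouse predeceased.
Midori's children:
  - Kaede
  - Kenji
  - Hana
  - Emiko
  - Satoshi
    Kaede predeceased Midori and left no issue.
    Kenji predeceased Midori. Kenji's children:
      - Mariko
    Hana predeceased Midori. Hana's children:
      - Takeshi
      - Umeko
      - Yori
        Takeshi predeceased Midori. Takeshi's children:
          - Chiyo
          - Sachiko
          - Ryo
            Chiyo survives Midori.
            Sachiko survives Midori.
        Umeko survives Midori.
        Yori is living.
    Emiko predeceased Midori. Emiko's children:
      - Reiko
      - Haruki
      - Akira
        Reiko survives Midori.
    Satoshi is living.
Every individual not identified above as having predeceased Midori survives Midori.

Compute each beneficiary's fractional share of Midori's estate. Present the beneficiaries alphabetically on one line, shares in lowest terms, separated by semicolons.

There is no surviving spouse, so the entire estate passes to Midori's descendants per stirpes.
Kaede left no surviving issue, so that branch lapses and is disregarded.
The estate is divided into 4 equal shares of 1/4 among Kenji, Hana, Emiko, Satoshi.
Kenji predeceased; the 1/4 allotted to Kenji's branch passes to Kenji's issue by representation.
Mariko is the sole taker at this level and receives the full 1/4.
Hana predeceased; the 1/4 allotted to Hana's branch passes to Hana's issue by representation.
The 1/4 is divided into 3 equal shares of 1/12 among Takeshi, Umeko, Yori.
Takeshi predeceased; the 1/12 allotted to Takeshi's branch passes to Takeshi's issue by representation.
The 1/12 is divided into 3 equal shares of 1/36 among Chiyo, Sachiko, Ryo.
Chiyo is living and takes 1/36.
Sachiko is living and takes 1/36.
Ryo is living and takes 1/36.
Umeko is living and takes 1/12.
Yori is living and takes 1/12.
Emiko predeceased; the 1/4 allotted to Emiko's branch passes to Emiko's issue by representation.
The 1/4 is divided into 3 equal shares of 1/12 among Reiko, Haruki, Akira.
Reiko is living and takes 1/12.
Haruki is living and takes 1/12.
Akira is living and takes 1/12.
Satoshi is living and takes 1/4.

Akira 1/12; Chiyo 1/36; Haruki 1/12; Mariko 1/4; Reiko 1/12; Ryo 1/36; Sachiko 1/36; Satoshi 1/4; Umeko 1/12; Yori 1/12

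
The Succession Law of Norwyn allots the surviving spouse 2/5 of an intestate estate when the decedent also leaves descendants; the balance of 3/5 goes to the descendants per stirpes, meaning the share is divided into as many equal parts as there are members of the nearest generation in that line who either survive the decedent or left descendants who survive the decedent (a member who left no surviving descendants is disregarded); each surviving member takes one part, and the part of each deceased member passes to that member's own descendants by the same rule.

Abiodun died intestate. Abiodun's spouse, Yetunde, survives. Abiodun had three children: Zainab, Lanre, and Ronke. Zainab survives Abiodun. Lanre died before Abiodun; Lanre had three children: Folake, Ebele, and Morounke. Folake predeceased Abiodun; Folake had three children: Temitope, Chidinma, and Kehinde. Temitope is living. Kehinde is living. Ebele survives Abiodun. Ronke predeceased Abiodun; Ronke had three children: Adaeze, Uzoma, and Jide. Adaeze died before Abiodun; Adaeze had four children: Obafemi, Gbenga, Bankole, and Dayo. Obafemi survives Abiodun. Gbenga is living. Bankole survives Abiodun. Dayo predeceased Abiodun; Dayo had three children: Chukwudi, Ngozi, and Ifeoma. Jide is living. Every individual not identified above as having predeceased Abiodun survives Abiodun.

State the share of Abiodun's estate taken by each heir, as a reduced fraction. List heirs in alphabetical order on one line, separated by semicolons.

Yetunde, as surviving spouse, takes 2/5.
The remaining 3/5 passes to Abiodun's descendants per stirpes.
The 3/5 is divided into 3 equal shares of 1/5 among Zainab, Lanre, Ronke.
Zainab is living and takes 1/5.
Lanre predeceased; the 1/5 allotted to Lanre's branch passes to Lanre's issue by representation.
The 1/5 is divided into 3 equal shares of 1/15 among Folake, Ebele, Morounke.
Folake predeceased; the 1/15 allotted to Folake's branch passes to Folake's issue by representation.
The 1/15 is divided into 3 equal shares of 1/45 among Temitope, Chidinma, Kehinde.
Temitope is living and takes 1/45.
Chidinma is living and takes 1/45.
Kehinde is living and takes 1/45.
Ebele is living and takes 1/15.
Morounke is living and takes 1/15.
Ronke predeceased; the 1/5 allotted to Ronke's branch passes to Ronke's issue by representation.
The 1/5 is divided into 3 equal shares of 1/15 among Adaeze, Uzoma, Jide.
Adaeze predeceased; the 1/15 allotted to Adaeze's branch passes to Adaeze's issue by representation.
The 1/15 is divided into 4 equal shares of 1/60 among Obafemi, Gbenga, Bankole, Dayo.
Obafemi is living and takes 1/60.
Gbenga is living and takes 1/60.
Bankole is living and takes 1/60.
Dayo predeceased; the 1/60 allotted to Dayo's branch passes to Dayo's issue by representation.
The 1/60 is divided into 3 equal shares of 1/180 among Chukwudi, Ngozi, Ifeoma.
Chukwudi is living and takes 1/180.
Ngozi is living and takes 1/180.
Ifeoma is living and takes 1/180.
Uzoma is living and takes 1/15.
Jide is living and takes 1/15.

Bankole 1/60; Chidinma 1/45; Chukwudi 1/180; Ebele 1/15; Gbenga 1/60; Ifeoma 1/180; Jide 1/15; Kehinde 1/45; Morounke 1/15; Ngozi 1/180; Obafemi 1/60; Temitope 1/45; Uzoma 1/15; Yetunde 2/5; Zainab 1/5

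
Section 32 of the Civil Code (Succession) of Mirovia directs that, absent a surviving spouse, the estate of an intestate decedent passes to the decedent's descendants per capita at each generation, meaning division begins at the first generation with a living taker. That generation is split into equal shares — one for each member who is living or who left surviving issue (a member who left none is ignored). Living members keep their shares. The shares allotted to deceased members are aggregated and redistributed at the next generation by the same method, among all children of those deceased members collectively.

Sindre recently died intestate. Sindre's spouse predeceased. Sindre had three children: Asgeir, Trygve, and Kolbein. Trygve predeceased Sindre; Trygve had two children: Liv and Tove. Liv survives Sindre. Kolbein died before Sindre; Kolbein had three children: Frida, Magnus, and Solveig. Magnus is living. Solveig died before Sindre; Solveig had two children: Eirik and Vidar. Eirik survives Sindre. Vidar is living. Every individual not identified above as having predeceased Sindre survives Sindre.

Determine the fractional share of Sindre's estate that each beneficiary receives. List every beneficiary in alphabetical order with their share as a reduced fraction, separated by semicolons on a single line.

Asgeir 1/3; Eirik 1/15; Frida 2/15; Liv 2/15; Magnus 2/15; Tove 2/15; Vidar 1/15

There is no surviving spouse, so the entire estate passes to Sindre's descendants per capita at each generation.
At generation 1 (Asgeir, Trygve, Kolbein) there are 3 shares of (1)/3 = 1/3 each.
Living: Asgeir — each takes 1/3.
Deceased: Trygve and Kolbein. Their combined 2/3 is pooled and carried to generation 2.
At generation 2 (Liv, Tove, Frida, Magnus, Solveig) there are 5 shares of (2/3)/5 = 2/15 each.
Living: Liv, Tove, Frida, and Magnus — each takes 2/15.
Deceased: Solveig. That 2/15 share is carried to generation 3.
At generation 3 (Eirik, Vidar) there are 2 shares of (2/15)/2 = 1/15 each.
Living: Eirik and Vidar — each takes 1/15.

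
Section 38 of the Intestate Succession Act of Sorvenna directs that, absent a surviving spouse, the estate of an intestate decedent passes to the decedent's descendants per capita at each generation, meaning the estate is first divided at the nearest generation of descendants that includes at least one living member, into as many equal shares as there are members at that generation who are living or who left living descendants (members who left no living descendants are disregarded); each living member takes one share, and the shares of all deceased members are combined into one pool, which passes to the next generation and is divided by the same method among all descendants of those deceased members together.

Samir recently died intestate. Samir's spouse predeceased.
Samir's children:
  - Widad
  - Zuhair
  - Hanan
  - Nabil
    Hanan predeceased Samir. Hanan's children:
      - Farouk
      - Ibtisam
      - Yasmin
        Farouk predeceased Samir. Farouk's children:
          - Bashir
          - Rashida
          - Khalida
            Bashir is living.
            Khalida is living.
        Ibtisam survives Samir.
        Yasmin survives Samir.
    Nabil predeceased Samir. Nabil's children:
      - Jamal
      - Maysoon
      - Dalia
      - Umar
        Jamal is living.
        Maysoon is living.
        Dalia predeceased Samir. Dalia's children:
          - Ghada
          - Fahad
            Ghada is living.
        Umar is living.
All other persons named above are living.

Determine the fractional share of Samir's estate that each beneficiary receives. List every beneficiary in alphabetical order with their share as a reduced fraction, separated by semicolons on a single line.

Bashir 1/35; Fahad 1/35; Ghada 1/35; Ibtisam 1/14; Jamal 1/14; Khalida 1/35; Maysoon 1/14; Rashida 1/35; Umar 1/14; Widad 1/4; Yasmin 1/14; Zuhair 1/4

There is no surviving spouse, so the entire estate passes to Samir's descendants per capita at each generation.
At generation 1 (Widad, Zuhair, Hanan, Nabil) there are 4 shares of (1)/4 = 1/4 each.
Living: Widad and Zuhair — each takes 1/4.
Deceased: Hanan and Nabil. Their combined 1/2 is pooled and carried to generation 2.
At generation 2 (Farouk, Ibtisam, Yasmin, Jamal, Maysoon, Dalia, Umar) there are 7 shares of (1/2)/7 = 1/14 each.
Living: Ibtisam, Yasmin, Jamal, Maysoon, and Umar — each takes 1/14.
Deceased: Farouk and Dalia. Their combined 1/7 is pooled and carried to generation 3.
At generation 3 (Bashir, Rashida, Khalida, Ghada, Fahad) there are 5 shares of (1/7)/5 = 1/35 each.
Living: Bashir, Rashida, Khalida, Ghada, and Fahad — each takes 1/35.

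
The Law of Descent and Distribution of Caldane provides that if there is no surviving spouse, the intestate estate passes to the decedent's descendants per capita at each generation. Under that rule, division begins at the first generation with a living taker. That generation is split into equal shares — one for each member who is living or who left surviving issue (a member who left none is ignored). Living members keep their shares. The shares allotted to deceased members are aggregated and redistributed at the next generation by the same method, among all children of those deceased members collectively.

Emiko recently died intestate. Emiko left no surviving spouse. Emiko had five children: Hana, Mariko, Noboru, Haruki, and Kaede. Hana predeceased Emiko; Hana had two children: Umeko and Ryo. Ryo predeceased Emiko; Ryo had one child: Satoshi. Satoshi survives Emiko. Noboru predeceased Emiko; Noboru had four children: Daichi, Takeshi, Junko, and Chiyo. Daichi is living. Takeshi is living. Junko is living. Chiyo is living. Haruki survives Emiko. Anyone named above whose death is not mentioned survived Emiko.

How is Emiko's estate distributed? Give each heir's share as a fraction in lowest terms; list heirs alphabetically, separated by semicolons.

There is no surviving spouse, so the entire estate passes to Emiko's descendants per capita at each generation.
At generation 1 (Hana, Mariko, Noboru, Haruki, Kaede) there are 5 shares of (1)/5 = 1/5 each.
Living: Mariko, Haruki, and Kaede — each takes 1/5.
Deceased: Hana and Noboru. Their combined 2/5 is pooled and carried to generation 2.
At generation 2 (Umeko, Ryo, Daichi, Takeshi, Junko, Chiyo) there are 6 shares of (2/5)/6 = 1/15 each.
Living: Umeko, Daichi, Takeshi, Junko, and Chiyo — each takes 1/15.
Deceased: Ryo. That 1/15 share is carried to generation 3.
At generation 3 (Satoshi) there are 1 shares of (1/15)/1 = 1/15 each.
Living: Satoshi — each takes 1/15.

Chiyo 1/15; Daichi 1/15; Haruki 1/5; Junko 1/15; Kaede 1/5; Mariko 1/5; Satoshi 1/15; Takeshi 1/15; Umeko 1/15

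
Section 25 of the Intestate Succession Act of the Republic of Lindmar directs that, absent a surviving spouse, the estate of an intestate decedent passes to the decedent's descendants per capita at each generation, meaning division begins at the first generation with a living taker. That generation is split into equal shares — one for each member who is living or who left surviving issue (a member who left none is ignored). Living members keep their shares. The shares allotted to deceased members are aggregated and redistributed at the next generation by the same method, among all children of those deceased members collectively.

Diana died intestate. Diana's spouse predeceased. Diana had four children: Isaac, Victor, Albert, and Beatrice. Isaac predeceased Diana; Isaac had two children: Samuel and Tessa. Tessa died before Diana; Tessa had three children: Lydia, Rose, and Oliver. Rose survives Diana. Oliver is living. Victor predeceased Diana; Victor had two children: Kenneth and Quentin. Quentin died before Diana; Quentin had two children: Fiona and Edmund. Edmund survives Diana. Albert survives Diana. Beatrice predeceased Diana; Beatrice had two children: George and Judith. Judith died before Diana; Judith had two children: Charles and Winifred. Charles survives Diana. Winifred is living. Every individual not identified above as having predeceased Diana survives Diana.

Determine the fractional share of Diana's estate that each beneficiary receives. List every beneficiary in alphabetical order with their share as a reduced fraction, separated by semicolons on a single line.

There is no surviving spouse, so the entire estate passes to Diana's descendants per capita at each generation.
At generation 1 (Isaac, Victor, Albert, Beatrice) there are 4 shares of (1)/4 = 1/4 each.
Living: Albert — each takes 1/4.
Deceased: Isaac, Victor, and Beatrice. Their combined 3/4 is pooled and carried to generation 2.
At generation 2 (Samuel, Tessa, Kenneth, Quentin, George, Judith) there are 6 shares of (3/4)/6 = 1/8 each.
Living: Samuel, Kenneth, and George — each takes 1/8.
Deceased: Tessa, Quentin, and Judith. Their combined 3/8 is pooled and carried to generation 3.
At generation 3 (Lydia, Rose, Oliver, Fiona, Edmund, Charles, Winifred) there are 7 shares of (3/8)/7 = 3/56 each.
Living: Lydia, Rose, Oliver, Fiona, Edmund, Charles, and Winifred — each takes 3/56.

Albert 1/4; Charles 3/56; Edmund 3/56; Fiona 3/56; George 1/8; Kenneth 1/8; Lydia 3/56; Oliver 3/56; Rose 3/56; Samuel 1/8; Winifred 3/56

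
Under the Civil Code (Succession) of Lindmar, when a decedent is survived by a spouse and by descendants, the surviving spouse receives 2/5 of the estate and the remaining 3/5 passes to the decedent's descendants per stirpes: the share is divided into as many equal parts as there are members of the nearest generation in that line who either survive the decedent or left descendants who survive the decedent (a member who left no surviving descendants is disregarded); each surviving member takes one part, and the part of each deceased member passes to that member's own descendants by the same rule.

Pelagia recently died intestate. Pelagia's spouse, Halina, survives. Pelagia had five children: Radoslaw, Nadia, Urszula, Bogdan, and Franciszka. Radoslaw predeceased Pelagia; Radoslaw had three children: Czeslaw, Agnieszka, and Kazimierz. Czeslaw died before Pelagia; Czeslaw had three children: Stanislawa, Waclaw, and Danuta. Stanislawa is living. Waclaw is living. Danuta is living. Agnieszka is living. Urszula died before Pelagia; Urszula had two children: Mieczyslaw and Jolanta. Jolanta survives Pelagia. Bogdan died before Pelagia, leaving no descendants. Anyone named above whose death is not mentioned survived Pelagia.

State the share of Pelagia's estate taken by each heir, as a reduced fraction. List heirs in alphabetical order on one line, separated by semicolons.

Halina, as surviving spouse, takes 2/5.
The remaining 3/5 passes to Pelagia's descendants per stirpes.
Bogdan left no surviving issue, so that branch lapses and is disregarded.
The 3/5 is divided into 4 equal shares of 3/20 among Radoslaw, Nadia, Urszula, Franciszka.
Radoslaw predeceased; the 3/20 allotted to Radoslaw's branch passes to Radoslaw's issue by representation.
The 3/20 is divided into 3 equal shares of 1/20 among Czeslaw, Agnieszka, Kazimierz.
Czeslaw predeceased; the 1/20 allotted to Czeslaw's branch passes to Czeslaw's issue by representation.
The 1/20 is divided into 3 equal shares of 1/60 among Stanislawa, Waclaw, Danuta.
Stanislawa is living and takes 1/60.
Waclaw is living and takes 1/60.
Danuta is living and takes 1/60.
Agnieszka is living and takes 1/20.
Kazimierz is living and takes 1/20.
Nadia is living and takes 3/20.
Urszula predeceased; the 3/20 allotted to Urszula's branch passes to Urszula's issue by representation.
The 3/20 is divided into 2 equal shares of 3/40 among Mieczyslaw, Jolanta.
Mieczyslaw is living and takes 3/40.
Jolanta is living and takes 3/40.
Franciszka is living and takes 3/20.

Agnieszka 1/20; Danuta 1/60; Franciszka 3/20; Halina 2/5; Jolanta 3/40; Kazimierz 1/20; Mieczyslaw 3/40; Nadia 3/20; Stanislawa 1/60; Waclaw 1/60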